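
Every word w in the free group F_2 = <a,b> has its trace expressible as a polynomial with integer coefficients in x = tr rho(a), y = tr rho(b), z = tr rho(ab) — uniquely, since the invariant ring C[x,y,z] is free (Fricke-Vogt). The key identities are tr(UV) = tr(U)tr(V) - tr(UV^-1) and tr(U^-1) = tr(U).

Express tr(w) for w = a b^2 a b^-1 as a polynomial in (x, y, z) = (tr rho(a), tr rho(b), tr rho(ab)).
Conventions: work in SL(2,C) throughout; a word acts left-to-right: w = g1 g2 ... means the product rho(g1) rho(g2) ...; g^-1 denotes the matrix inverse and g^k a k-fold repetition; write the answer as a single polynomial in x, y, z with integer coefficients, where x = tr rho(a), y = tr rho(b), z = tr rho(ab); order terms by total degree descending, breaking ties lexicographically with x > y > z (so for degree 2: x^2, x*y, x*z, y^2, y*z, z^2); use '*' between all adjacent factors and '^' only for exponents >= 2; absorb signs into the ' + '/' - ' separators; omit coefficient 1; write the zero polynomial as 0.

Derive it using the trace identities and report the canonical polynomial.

x*y^2*z - x^2*y - y^3 - y*z^2 + x*z + 3*y

tr(a^2 b) = tr(a)*tr(b a) - tr(b) = x*z - y
and tr(a^2) = tr(a)*tr(a) - tr(1) = x^2 - 2
next, tr(a b^2 a) = tr(b)*tr(a^2 b) - tr(a^2) = x*y*z - x^2 - y^2 + 2
next, tr(a b a b) = tr(a b)*tr(a b) - tr(1) = z^2 - 2
tr(a b^2 a b) = tr(b)*tr(a b a b) - tr(a b a) = y*z^2 - x*z - y
tr(a b^2 a b^-1) = tr(a b^2 a)*tr(b) - tr(a b^2 a b) = x*y^2*z - x^2*y - y^3 - y*z^2 + x*z + 3*y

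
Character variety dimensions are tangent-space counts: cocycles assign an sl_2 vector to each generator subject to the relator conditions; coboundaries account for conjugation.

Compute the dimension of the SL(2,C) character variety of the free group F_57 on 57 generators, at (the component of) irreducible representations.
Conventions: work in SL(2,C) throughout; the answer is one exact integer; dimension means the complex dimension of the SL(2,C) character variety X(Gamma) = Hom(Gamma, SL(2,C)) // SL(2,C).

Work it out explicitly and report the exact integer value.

Here Gamma is free of rank 57 — no relator constrains a cocycle.
A cocycle picks one sl_2 vector per generator freely, giving dim Z^1 = 3*57 = 171.
dim B^1 = 3: the coboundary map is injective because an irreducible image has centralizer 0 in sl_2.
dim H^1 = 171 - 3 = 168, which is dim X.

168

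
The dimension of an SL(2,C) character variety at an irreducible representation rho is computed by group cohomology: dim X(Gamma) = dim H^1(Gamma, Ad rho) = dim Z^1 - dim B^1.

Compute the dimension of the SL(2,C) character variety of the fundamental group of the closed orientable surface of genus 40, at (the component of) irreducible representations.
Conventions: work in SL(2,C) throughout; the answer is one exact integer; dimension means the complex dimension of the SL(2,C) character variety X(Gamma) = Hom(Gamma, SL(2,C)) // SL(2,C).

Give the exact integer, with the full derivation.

The genus-40 surface group: 2g = 80 generators, one relator prod [a_i, b_i].
A cocycle assigns one sl_2 vector per generator subject to the relator condition d_2(z) = 0: dim of the unconstrained space is 3*2g = 240.
At an irreducible rho, H^2 = coker(d_2) vanishes (Poincare duality: H^2 is dual to H^0 = invariants = 0), so d_2 is surjective onto sl_2 and dim Z^1 = 240 - 3 = 237.
As always at irreducible rho, dim B^1 = 3.
dim X = dim H^1 = 237 - 3 = 234.

234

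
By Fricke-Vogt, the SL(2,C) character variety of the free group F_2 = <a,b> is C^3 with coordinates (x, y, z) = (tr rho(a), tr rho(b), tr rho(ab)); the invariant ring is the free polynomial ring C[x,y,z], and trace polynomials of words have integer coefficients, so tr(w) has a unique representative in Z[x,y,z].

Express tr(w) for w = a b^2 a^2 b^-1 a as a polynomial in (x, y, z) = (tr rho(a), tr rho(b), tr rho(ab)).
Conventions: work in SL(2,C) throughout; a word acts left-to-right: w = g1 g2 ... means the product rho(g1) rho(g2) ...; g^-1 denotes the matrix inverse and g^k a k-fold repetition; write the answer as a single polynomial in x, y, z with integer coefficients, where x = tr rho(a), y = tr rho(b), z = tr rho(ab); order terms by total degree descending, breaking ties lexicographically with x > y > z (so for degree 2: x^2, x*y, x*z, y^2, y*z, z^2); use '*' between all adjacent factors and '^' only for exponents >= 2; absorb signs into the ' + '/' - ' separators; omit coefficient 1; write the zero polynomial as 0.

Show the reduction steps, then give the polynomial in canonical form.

trace(a^2 b) = trace(a)*trace(b a) - trace(b) = x*z - y
use: trace(a^2) = trace(a)*trace(a) - trace(1) = x^2 - 2
use: trace(a b^2 a) = trace(b)*trace(a^2 b) - trace(a^2) = x*y*z - x^2 - y^2 + 2
apply: trace(a b^2) = trace(b)*trace(a b) - trace(a) = y*z - x
trace(a^2 b^2 a) = trace(a)*trace(a b^2 a) - trace(a b^2) = x^2*y*z - x^3 - x*y^2 - y*z + 3*x
apply: trace(a^2 b^2 a^2) = trace(a)*trace(a^2 b^2 a) - trace(a^2 b^2) = x^3*y*z - x^4 - x^2*y^2 - 2*x*y*z + 4*x^2 + y^2 - 2
use: trace(b a b a) = trace(a b)*trace(a b) - trace(1) = z^2 - 2
apply: trace(a^2 b a b) = trace(a)*trace(b a b a) - trace(b a b) = x*z^2 - y*z - x
use: trace(a^2 b a) = trace(a)*trace(a b a) - trace(a b) = x^2*z - x*y - z
use: trace(b^2 a^2 b a) = trace(b)*trace(a^2 b a b) - trace(a^2 b a) = x*y*z^2 - x^2*z - y^2*z + z
trace(b^2 a^2 b) = trace(b)*trace(b a^2 b) - trace(b a^2) = x*y^2*z - x^2*y - y^3 - x*z + 3*y
trace(a^2 b^2 a^2 b) = trace(a)*trace(b^2 a^2 b a) - trace(b^2 a^2 b) = x^2*y*z^2 - x^3*z - 2*x*y^2*z + x^2*y + y^3 + 2*x*z - 3*y
use: trace(a b^2 a^2 b^-1 a) = trace(a^2 b^2 a^2)*trace(b) - trace(a^2 b^2 a^2 b) = x^3*y^2*z - x^4*y - x^2*y^3 - x^2*y*z^2 + x^3*z + 3*x^2*y - 2*x*z + y

x^3*y^2*z - x^4*y - x^2*y^3 - x^2*y*z^2 + x^3*z + 3*x^2*y - 2*x*z + y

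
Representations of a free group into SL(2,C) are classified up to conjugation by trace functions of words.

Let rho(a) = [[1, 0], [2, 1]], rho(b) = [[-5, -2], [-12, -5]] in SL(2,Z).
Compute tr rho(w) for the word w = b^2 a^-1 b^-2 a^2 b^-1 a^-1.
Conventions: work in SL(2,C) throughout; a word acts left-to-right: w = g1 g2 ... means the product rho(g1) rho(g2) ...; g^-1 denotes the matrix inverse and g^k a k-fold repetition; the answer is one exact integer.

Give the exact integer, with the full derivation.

2710

rho(b) = [[-5, -2], [-12, -5]]
... * rho(b) = [[-5, -2], [-12, -5]]  ->  [[49, 20], [120, 49]]
... * rho(a^-1) = [[1, 0], [-2, 1]]  ->  [[9, 20], [22, 49]]
... * rho(b^-1) = [[-5, 2], [12, -5]]  ->  [[195, -82], [478, -201]]
... * rho(b^-1) = [[-5, 2], [12, -5]]  ->  [[-1959, 800], [-4802, 1961]]
... * rho(a) = [[1, 0], [2, 1]]  ->  [[-359, 800], [-880, 1961]]
... * rho(a) = [[1, 0], [2, 1]]  ->  [[1241, 800], [3042, 1961]]
... * rho(b^-1) = [[-5, 2], [12, -5]]  ->  [[3395, -1518], [8322, -3721]]
... * rho(a^-1) = [[1, 0], [-2, 1]]  ->  [[6431, -1518], [15764, -3721]]
tr = 6431 + -3721 = 2710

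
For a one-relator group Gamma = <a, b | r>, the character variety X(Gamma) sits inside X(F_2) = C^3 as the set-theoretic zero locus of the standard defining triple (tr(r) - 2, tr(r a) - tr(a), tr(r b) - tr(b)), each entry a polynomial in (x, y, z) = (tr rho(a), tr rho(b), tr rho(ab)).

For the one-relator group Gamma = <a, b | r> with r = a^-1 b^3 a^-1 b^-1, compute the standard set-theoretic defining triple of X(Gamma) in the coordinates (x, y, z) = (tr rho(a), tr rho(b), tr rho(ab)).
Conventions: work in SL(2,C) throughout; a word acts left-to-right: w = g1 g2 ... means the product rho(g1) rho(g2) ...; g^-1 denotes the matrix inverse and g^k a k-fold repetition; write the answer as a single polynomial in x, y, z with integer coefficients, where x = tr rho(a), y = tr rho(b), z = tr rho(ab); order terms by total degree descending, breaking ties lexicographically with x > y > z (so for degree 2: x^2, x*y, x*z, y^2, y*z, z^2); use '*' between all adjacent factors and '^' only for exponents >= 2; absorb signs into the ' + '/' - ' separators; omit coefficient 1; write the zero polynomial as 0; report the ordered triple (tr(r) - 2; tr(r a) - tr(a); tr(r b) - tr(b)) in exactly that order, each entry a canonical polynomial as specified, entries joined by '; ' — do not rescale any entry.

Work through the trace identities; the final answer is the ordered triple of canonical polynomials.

x*y^3*z - y^4 - y^2*z^2 - 2*x*y*z + 4*y^2 + z^2 - 4; x*y^2 - y*z - 2*x; x^2*y^3 - x*y^2*z - 2*x^2*y - y^3 + x*z + 2*y

tr(b^2) = tr(b)*tr(b) - tr(1)   [square of b] = y^2 - 2
next, tr(b^2 a) = tr(b)*tr(a b) - tr(a)   [square of b] = y*z - x
and tr(a^-1 b^2) = tr(b^2)*tr(a) - tr(b^2 a)   [inverse elimination on a] = x*y^2 - y*z - x
tr(a^2 b) = tr(a)*tr(b a) - tr(b)   [square of a] = x*z - y
tr(a^2) = tr(a)*tr(a) - tr(1)   [square of a] = x^2 - 2
next, tr(b a^2 b) = tr(b)*tr(a^2 b) - tr(a^2)   [square of b] = x*y*z - x^2 - y^2 + 2
next, tr(a b^3 a) = tr(b)*tr(b a^2 b) - tr(b a^2)   [square of b] = x*y^2*z - x^2*y - y^3 - x*z + 3*y
tr(a b a b) = tr(b a)*tr(b a) - tr(1)   [split at a repeated b] = z^2 - 2
next, tr(b a b a b) = tr(b)*tr(a b a b) - tr(a b a)   [square of b] = y*z^2 - x*z - y
tr(a b^3 a b) = tr(b)*tr(b a b a b) - tr(b a b a)   [square of b] = y^2*z^2 - x*y*z - y^2 - z^2 + 2
next, tr(b^3 a b^-1 a) = tr(a b^3 a)*tr(b) - tr(a b^3 a b)   [inverse elimination on b] = x*y^3*z - x^2*y^2 - y^4 - y^2*z^2 + 4*y^2 + z^2 - 2
and tr(b^-1 a^-1 b^3 a) = tr(b^3 a b^-1)*tr(a) - tr(b^3 a b^-1 a)   [inverse elimination on a] = -x*y^3*z + x^2*y^2 + y^4 + y^2*z^2 + x*y*z - x^2 - 4*y^2 - z^2 + 2
tr(a^-1 b^3 a^-1 b^-1) = tr(b^-1 a^-1 b^3)*tr(a) - tr(b^-1 a^-1 b^3 a)   [inverse elimination on a] = x*y^3*z - y^4 - y^2*z^2 - 2*x*y*z + 4*y^2 + z^2 - 2
tr(b^3) = tr(b)*tr(b^2) - tr(b)   [square of b] = y^3 - 3*y
and tr(b^3 a) = tr(b)*tr(a b^2) - tr(a b)   [square of b] = y^2*z - x*y - z
and tr(b^3 a^-1) = tr(b^3)*tr(a) - tr(b^3 a)   [inverse elimination on a] = x*y^3 - y^2*z - 2*x*y + z
next, tr(a^-1 b^3 a^-1) = tr(b^3 a^-1)*tr(a) - tr(b^3)   [inverse elimination on a] = x^2*y^3 - x*y^2*z - 2*x^2*y - y^3 + x*z + 3*y
assemble the triple (tr(r) - 2; tr(r a) - x; tr(r b) - y)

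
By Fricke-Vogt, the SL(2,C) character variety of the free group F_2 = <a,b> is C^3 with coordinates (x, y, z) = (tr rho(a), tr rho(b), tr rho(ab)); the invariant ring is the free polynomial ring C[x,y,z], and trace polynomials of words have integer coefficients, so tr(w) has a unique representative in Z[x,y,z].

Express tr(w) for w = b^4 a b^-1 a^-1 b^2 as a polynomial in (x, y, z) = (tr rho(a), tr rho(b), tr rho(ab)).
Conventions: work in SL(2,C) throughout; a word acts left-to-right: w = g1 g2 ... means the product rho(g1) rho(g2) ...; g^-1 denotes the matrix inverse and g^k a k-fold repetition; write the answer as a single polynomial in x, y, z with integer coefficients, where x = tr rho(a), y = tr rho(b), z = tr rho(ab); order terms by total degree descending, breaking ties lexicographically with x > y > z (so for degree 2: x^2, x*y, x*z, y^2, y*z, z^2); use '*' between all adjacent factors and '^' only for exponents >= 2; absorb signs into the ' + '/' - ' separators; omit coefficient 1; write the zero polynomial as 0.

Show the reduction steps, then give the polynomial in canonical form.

trace(b^2) = trace(b) trace(b) - trace(1)   [square of b] = y^2 - 2
trace(b^3) = trace(b) trace(b^2) - trace(b)   [square of b] = y^3 - 3*y
trace(b^4) = trace(b) trace(b^3) - trace(b^2)   [square of b] = y^4 - 4*y^2 + 2
trace(b^5) = trace(b) trace(b^4) - trace(b^3)   [square of b] = y^5 - 5*y^3 + 5*y
trace(b^6) = trace(b) trace(b^5) - trace(b^4)   [square of b] = y^6 - 6*y^4 + 9*y^2 - 2
trace(a b^2) = trace(b) trace(a b) - trace(a)   [square of b] = y*z - x
trace(b^2 a b) = trace(b) trace(a b^2) - trace(a b)   [square of b] = y^2*z - x*y - z
trace(b^2 a b^2) = trace(b) trace(b^2 a b) - trace(b^2 a)   [square of b] = y^3*z - x*y^2 - 2*y*z + x
trace(b^3 a b^2) = trace(b) trace(b^2 a b^2) - trace(b^2 a b)   [square of b] = y^4*z - x*y^3 - 3*y^2*z + 2*x*y + z
trace(b^3 a b^3) = trace(b) trace(b^3 a b^2) - trace(b^3 a b)   [square of b] = y^5*z - x*y^4 - 4*y^3*z + 3*x*y^2 + 3*y*z - x
trace(b^6 a b) = trace(b) trace(b^3 a b^3) - trace(b^3 a b^2)   [square of b] = y^6*z - x*y^5 - 5*y^4*z + 4*x*y^3 + 6*y^2*z - 3*x*y - z
trace(a b a b) = trace(a b) trace(a b) - trace(1)   [split at a repeated a] = z^2 - 2
trace(a b a) = trace(a) trace(b a) - trace(b)   [square of a] = x*z - y
trace(a b a b^2) = trace(b) trace(a b a b) - trace(a b a)   [square of b] = y*z^2 - x*z - y
trace(b a b a b^2) = trace(b) trace(a b a b^2) - trace(a b a b)   [square of b] = y^2*z^2 - x*y*z - y^2 - z^2 + 2
trace(b^3 a b a b) = trace(b) trace(b a b a b^2) - trace(b a b a b)   [square of b] = y^3*z^2 - x*y^2*z - y^3 - 2*y*z^2 + x*z + 3*y
trace(b^4 a b a b) = trace(b) trace(b^3 a b a b) - trace(b^3 a b a)   [square of b] = y^4*z^2 - x*y^3*z - y^4 - 3*y^2*z^2 + 2*x*y*z + 4*y^2 + z^2 - 2
trace(b^6 a b a) = trace(b) trace(b^4 a b a b) - trace(b^4 a b a)   [square of b] = y^5*z^2 - x*y^4*z - y^5 - 4*y^3*z^2 + 3*x*y^2*z + 5*y^3 + 3*y*z^2 - x*z - 5*y
trace(a^-1 b^6 a b) = trace(b^6 a b) trace(a) - trace(b^6 a b a)   [inverse elimination on a] = x*y^6*z - x^2*y^5 - y^5*z^2 - 4*x*y^4*z + 4*x^2*y^3 + y^5 + 4*y^3*z^2 + 3*x*y^2*z - 3*x^2*y - 5*y^3 - 3*y*z^2 + 5*y
trace(b^4 a b^-1 a^-1 b^2) = trace(a^-1 b^6 a) trace(b) - trace(a^-1 b^6 a b)   [inverse elimination on b] = -x*y^6*z + x^2*y^5 + y^7 + y^5*z^2 + 4*x*y^4*z - 4*x^2*y^3 - 7*y^5 - 4*y^3*z^2 - 3*x*y^2*z + 3*x^2*y + 14*y^3 + 3*y*z^2 - 7*y

-x*y^6*z + x^2*y^5 + y^7 + y^5*z^2 + 4*x*y^4*z - 4*x^2*y^3 - 7*y^5 - 4*y^3*z^2 - 3*x*y^2*z + 3*x^2*y + 14*y^3 + 3*y*z^2 - 7*y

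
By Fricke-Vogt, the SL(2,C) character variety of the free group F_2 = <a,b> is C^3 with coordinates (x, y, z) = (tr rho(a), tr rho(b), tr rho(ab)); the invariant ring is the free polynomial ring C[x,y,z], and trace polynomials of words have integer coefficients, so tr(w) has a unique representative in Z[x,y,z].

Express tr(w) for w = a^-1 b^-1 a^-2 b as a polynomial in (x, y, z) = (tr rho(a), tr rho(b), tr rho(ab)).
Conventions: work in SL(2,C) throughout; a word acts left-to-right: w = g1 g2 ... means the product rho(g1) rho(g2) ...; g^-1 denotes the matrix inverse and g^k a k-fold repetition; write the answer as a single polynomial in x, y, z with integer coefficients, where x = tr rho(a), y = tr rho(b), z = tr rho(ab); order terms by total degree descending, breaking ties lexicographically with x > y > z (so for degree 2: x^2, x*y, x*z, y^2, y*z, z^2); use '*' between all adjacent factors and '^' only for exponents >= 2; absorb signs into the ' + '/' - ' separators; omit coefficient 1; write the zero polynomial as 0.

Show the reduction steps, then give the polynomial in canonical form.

x^2*y*z - x*y^2 - x*z^2 + x

so tr(a^-1) = tr(a) = x
tr(a^-2) = tr(a^-1)*tr(a) - tr(1)   [inverse elimination on a] = x^2 - 2
tr(a^-1 b) = tr(b)*tr(a) - tr(b a)   [inverse elimination on a] = x*y - z
tr(b a b) = tr(b)*tr(a b) - tr(a)   [square of b] = y*z - x
so tr(b a b a) = tr(a b)*tr(a b) - tr(1)   [split at a repeated a] = z^2 - 2
tr(b a b a^-1) = tr(b a b)*tr(a) - tr(b a b a)   [inverse elimination on a] = x*y*z - x^2 - z^2 + 2
tr(a^-2 b a b) = tr(b a b a^-1)*tr(a) - tr(b a b)   [inverse elimination on a] = x^2*y*z - x^3 - x*z^2 - y*z + 3*x
so tr(b^-1 a^-2 b a) = tr(a^-2 b a)*tr(b) - tr(a^-2 b a b)   [inverse elimination on b] = -x^2*y*z + x^3 + x*y^2 + x*z^2 - 3*x
so tr(a^-1 b^-1 a^-2 b) = tr(b^-1 a^-2 b)*tr(a) - tr(b^-1 a^-2 b a)   [inverse elimination on a] = x^2*y*z - x*y^2 - x*z^2 + x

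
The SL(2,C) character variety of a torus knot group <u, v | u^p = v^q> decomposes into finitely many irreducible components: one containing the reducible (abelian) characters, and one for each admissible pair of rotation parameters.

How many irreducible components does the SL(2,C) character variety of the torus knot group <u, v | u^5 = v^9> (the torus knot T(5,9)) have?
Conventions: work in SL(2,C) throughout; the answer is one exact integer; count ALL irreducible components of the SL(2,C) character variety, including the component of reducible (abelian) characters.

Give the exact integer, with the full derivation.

17

For T(5,9): irreducibility forces the central element u^5 = v^9 to one of +I, -I.
So on each irreducible component the traces are pinned: tr(u) = 2*cos(pi*alpha/5) with 1 <= alpha <= 4, tr(v) = 2*cos(pi*beta/9) with 1 <= beta <= 8.
The two central values (-1)^alpha I and (-1)^beta I must be the same matrix, so alpha and beta share a parity.
Enumerate parity-matched pairs: 2*4 odd-odd plus 2*4 even-even gives 16.
Total: 16 irreducible-character components + 1 reducible (abelian) component = 17.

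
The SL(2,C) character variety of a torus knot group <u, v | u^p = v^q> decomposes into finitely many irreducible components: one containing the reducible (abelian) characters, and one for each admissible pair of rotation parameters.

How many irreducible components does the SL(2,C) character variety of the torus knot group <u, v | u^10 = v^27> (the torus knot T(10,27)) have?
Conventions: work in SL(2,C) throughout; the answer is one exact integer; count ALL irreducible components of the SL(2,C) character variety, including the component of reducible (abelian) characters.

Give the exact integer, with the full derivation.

In the torus knot group T(10,27), u^10 = v^27 is central, so an irreducible representation sends it to +I or -I (Schur).
On an irreducible component, tr(u) is locked at 2*cos(pi*alpha/10) for some alpha in 1..9, and tr(v) at 2*cos(pi*beta/27) for some beta in 1..26.
Consistency of u^10 = (-1)^alpha I with v^27 = (-1)^beta I forces alpha = beta (mod 2).
Enumerate parity-matched pairs: 5*13 odd-odd plus 4*13 even-even gives 117.
That is 117 components of irreducible characters, and with the reducible (abelian) component the total is 118.

118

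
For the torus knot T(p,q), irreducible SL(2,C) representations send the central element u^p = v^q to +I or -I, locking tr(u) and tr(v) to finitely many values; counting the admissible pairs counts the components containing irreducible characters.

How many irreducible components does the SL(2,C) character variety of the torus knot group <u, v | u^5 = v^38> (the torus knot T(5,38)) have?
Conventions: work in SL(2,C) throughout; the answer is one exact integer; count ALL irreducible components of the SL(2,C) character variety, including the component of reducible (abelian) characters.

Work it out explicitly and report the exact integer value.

In the torus knot group T(5,38), u^5 = v^38 is central, so an irreducible representation sends it to +I or -I (Schur).
On an irreducible component, tr(u) is locked at 2*cos(pi*alpha/5) for some alpha in 1..4, and tr(v) at 2*cos(pi*beta/38) for some beta in 1..37.
Consistency of u^5 = (-1)^alpha I with v^38 = (-1)^beta I forces alpha = beta (mod 2).
Counting: 2 odd alphas x 19 odd betas + 2 even alphas x 18 even betas = 38 + 36 = 74.
components with irreducible characters: 74; plus the single component of reducible (abelian) characters: total 75.

75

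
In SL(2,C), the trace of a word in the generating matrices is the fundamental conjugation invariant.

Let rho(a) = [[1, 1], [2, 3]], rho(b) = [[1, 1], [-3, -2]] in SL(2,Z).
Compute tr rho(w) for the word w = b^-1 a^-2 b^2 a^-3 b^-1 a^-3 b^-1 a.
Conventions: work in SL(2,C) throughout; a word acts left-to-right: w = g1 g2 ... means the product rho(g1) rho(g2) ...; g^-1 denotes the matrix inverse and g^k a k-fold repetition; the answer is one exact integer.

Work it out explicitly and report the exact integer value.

-723936

rho(b^-1) = [[-2, -1], [3, 1]]
... * rho(a^-1) = [[3, -1], [-2, 1]]  ->  [[-4, 1], [7, -2]]
... * rho(a^-1) = [[3, -1], [-2, 1]]  ->  [[-14, 5], [25, -9]]
... * rho(b) = [[1, 1], [-3, -2]]  ->  [[-29, -24], [52, 43]]
... * rho(b) = [[1, 1], [-3, -2]]  ->  [[43, 19], [-77, -34]]
... * rho(a^-1) = [[3, -1], [-2, 1]]  ->  [[91, -24], [-163, 43]]
... * rho(a^-1) = [[3, -1], [-2, 1]]  ->  [[321, -115], [-575, 206]]
... * rho(a^-1) = [[3, -1], [-2, 1]]  ->  [[1193, -436], [-2137, 781]]
... * rho(b^-1) = [[-2, -1], [3, 1]]  ->  [[-3694, -1629], [6617, 2918]]
... * rho(a^-1) = [[3, -1], [-2, 1]]  ->  [[-7824, 2065], [14015, -3699]]
... * rho(a^-1) = [[3, -1], [-2, 1]]  ->  [[-27602, 9889], [49443, -17714]]
... * rho(a^-1) = [[3, -1], [-2, 1]]  ->  [[-102584, 37491], [183757, -67157]]
... * rho(b^-1) = [[-2, -1], [3, 1]]  ->  [[317641, 140075], [-568985, -250914]]
... * rho(a) = [[1, 1], [2, 3]]  ->  [[597791, 737866], [-1070813, -1321727]]
tr = 597791 + -1321727 = -723936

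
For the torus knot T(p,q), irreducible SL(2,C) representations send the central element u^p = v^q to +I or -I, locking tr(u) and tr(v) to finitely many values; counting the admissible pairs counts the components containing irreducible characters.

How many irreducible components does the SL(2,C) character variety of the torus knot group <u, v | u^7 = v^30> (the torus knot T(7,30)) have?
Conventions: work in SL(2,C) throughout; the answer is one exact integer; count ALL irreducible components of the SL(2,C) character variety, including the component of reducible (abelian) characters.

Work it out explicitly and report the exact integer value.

88

For T(7,30): irreducibility forces the central element u^7 = v^30 to one of +I, -I.
This locks tr(u) to 2*cos(pi*alpha/7), alpha in 1..6, and tr(v) to 2*cos(pi*beta/30), beta in 1..29, on each component of irreducible characters.
The two central values (-1)^alpha I and (-1)^beta I must be the same matrix, so alpha and beta share a parity.
Counting: 3 odd alphas x 15 odd betas + 3 even alphas x 14 even betas = 45 + 42 = 87.
components with irreducible characters: 87; plus the single component of reducible (abelian) characters: total 88.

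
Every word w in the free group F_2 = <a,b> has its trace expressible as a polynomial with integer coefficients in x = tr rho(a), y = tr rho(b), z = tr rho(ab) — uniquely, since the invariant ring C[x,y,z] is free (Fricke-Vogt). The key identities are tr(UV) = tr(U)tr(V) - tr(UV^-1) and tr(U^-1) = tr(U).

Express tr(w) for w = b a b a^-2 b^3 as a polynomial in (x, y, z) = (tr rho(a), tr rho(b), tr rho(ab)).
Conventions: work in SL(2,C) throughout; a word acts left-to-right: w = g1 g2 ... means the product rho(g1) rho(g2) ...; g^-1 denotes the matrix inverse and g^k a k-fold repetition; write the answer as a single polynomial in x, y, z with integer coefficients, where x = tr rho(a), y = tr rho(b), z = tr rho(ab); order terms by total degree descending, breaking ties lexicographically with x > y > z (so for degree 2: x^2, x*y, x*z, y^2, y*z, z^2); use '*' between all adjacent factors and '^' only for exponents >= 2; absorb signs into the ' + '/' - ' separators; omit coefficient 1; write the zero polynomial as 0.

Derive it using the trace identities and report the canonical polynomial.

x^2*y^4*z - x^3*y^3 - x*y^3*z^2 - 2*x^2*y^2*z - y^4*z + 2*x^3*y + 2*x*y^3 + 2*x*y*z^2 + 3*y^2*z - 5*x*y - z

reduce: trace(a b^2) = trace(b) * trace(a b) - trace(a) = y*z - x
trace(b^2 a b) = trace(b) * trace(a b^2) - trace(a b) = y^2*z - x*y - z
trace(b a b^3) = trace(b) * trace(b^2 a b) - trace(b^2 a) = y^3*z - x*y^2 - 2*y*z + x
trace(b^4 a b) = trace(b) * trace(b a b^3) - trace(b a b^2) = y^4*z - x*y^3 - 3*y^2*z + 2*x*y + z
trace(a b a b) = trace(a b) * trace(a b) - trace(1)   [split at repeated a] = z^2 - 2
so trace(a b a) = trace(a) * trace(b a) - trace(b) = x*z - y
trace(a b a b^2) = trace(b) * trace(a b a b) - trace(a b a) = y*z^2 - x*z - y
reduce: trace(b a b a b^2) = trace(b) * trace(a b a b^2) - trace(a b a b) = y^2*z^2 - x*y*z - y^2 - z^2 + 2
reduce: trace(b^4 a b a) = trace(b) * trace(b a b a b^2) - trace(b a b a b) = y^3*z^2 - x*y^2*z - y^3 - 2*y*z^2 + x*z + 3*y
trace(b^4 a b a^-1) = trace(b^4 a b) * trace(a) - trace(b^4 a b a) = x*y^4*z - x^2*y^3 - y^3*z^2 - 2*x*y^2*z + 2*x^2*y + y^3 + 2*y*z^2 - 3*y
trace(b a b a^-2 b^3) = trace(b^4 a b a^-1) * trace(a) - trace(b^4 a b) = x^2*y^4*z - x^3*y^3 - x*y^3*z^2 - 2*x^2*y^2*z - y^4*z + 2*x^3*y + 2*x*y^3 + 2*x*y*z^2 + 3*y^2*z - 5*x*y - z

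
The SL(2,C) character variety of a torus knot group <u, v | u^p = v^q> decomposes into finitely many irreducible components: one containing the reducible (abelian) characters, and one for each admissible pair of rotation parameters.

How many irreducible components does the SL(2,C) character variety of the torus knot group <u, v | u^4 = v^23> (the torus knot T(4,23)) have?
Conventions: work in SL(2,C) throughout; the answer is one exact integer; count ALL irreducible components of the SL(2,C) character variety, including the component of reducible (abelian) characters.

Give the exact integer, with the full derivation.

Gamma = < u, v | u^4 = v^23 > (torus knot T(4,23)); the central element u^4 = v^23 acts as +I or -I in any irreducible SL(2,C) representation.
This locks tr(u) to 2*cos(pi*alpha/4), alpha in 1..3, and tr(v) to 2*cos(pi*beta/23), beta in 1..22, on each component of irreducible characters.
The two central values (-1)^alpha I and (-1)^beta I must be the same matrix, so alpha and beta share a parity.
count pairs: odd alpha (2 choices) x odd beta (11), plus even alpha (1) x even beta (11): 2*11 + 1*11 = 33.
components with irreducible characters: 33; plus the single component of reducible (abelian) characters: total 34.

34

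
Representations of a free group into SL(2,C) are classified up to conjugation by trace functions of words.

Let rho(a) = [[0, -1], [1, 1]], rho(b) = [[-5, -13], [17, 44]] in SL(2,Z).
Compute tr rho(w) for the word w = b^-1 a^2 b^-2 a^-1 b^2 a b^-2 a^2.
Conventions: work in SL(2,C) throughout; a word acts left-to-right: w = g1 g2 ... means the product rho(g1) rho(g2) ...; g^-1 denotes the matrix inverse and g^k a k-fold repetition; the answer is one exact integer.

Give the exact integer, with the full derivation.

rho(b^-1) = [[44, 13], [-17, -5]]
... * rho(a) = [[0, -1], [1, 1]]  ->  [[13, -31], [-5, 12]]
... * rho(a) = [[0, -1], [1, 1]]  ->  [[-31, -44], [12, 17]]
... * rho(b^-1) = [[44, 13], [-17, -5]]  ->  [[-616, -183], [239, 71]]
... * rho(b^-1) = [[44, 13], [-17, -5]]  ->  [[-23993, -7093], [9309, 2752]]
... * rho(a^-1) = [[1, 1], [-1, 0]]  ->  [[-16900, -23993], [6557, 9309]]
... * rho(b) = [[-5, -13], [17, 44]]  ->  [[-323381, -835992], [125468, 324355]]
... * rho(b) = [[-5, -13], [17, 44]]  ->  [[-12594959, -32579695], [4886695, 12640536]]
... * rho(a) = [[0, -1], [1, 1]]  ->  [[-32579695, -19984736], [12640536, 7753841]]
... * rho(b^-1) = [[44, 13], [-17, -5]]  ->  [[-1093766068, -323612355], [424368287, 125557763]]
... * rho(b^-1) = [[44, 13], [-17, -5]]  ->  [[-42624296957, -12600897109], [16537722657, 4888998916]]
... * rho(a) = [[0, -1], [1, 1]]  ->  [[-12600897109, 30023399848], [4888998916, -11648723741]]
... * rho(a) = [[0, -1], [1, 1]]  ->  [[30023399848, 42624296957], [-11648723741, -16537722657]]
tr = 30023399848 + -16537722657 = 13485677191

13485677191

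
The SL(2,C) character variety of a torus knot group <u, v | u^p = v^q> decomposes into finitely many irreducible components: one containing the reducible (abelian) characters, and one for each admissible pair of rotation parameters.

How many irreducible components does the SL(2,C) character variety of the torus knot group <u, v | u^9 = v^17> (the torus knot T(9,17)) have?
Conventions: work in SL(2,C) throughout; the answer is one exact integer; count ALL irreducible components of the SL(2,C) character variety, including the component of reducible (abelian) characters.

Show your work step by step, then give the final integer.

65

Gamma = < u, v | u^9 = v^17 > (torus knot T(9,17)); the central element u^9 = v^17 acts as +I or -I in any irreducible SL(2,C) representation.
So on each irreducible component the traces are pinned: tr(u) = 2*cos(pi*alpha/9) with 1 <= alpha <= 8, tr(v) = 2*cos(pi*beta/17) with 1 <= beta <= 16.
The two central values (-1)^alpha I and (-1)^beta I must be the same matrix, so alpha and beta share a parity.
Counting: 4 odd alphas x 8 odd betas + 4 even alphas x 8 even betas = 32 + 32 = 64.
That is 64 components of irreducible characters, and with the reducible (abelian) component the total is 65.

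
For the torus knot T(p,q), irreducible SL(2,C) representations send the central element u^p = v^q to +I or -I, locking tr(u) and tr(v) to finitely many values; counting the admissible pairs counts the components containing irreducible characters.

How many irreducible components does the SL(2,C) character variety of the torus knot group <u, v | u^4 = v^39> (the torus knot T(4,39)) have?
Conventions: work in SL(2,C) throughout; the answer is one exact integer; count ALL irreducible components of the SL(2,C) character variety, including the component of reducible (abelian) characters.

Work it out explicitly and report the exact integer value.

58

Gamma = < u, v | u^4 = v^39 > (torus knot T(4,39)); the central element u^4 = v^39 acts as +I or -I in any irreducible SL(2,C) representation.
So on each irreducible component the traces are pinned: tr(u) = 2*cos(pi*alpha/4) with 1 <= alpha <= 3, tr(v) = 2*cos(pi*beta/39) with 1 <= beta <= 38.
Consistency of u^4 = (-1)^alpha I with v^39 = (-1)^beta I forces alpha = beta (mod 2).
Counting: 2 odd alphas x 19 odd betas + 1 even alphas x 19 even betas = 38 + 19 = 57.
components with irreducible characters: 57; plus the single component of reducible (abelian) characters: total 58.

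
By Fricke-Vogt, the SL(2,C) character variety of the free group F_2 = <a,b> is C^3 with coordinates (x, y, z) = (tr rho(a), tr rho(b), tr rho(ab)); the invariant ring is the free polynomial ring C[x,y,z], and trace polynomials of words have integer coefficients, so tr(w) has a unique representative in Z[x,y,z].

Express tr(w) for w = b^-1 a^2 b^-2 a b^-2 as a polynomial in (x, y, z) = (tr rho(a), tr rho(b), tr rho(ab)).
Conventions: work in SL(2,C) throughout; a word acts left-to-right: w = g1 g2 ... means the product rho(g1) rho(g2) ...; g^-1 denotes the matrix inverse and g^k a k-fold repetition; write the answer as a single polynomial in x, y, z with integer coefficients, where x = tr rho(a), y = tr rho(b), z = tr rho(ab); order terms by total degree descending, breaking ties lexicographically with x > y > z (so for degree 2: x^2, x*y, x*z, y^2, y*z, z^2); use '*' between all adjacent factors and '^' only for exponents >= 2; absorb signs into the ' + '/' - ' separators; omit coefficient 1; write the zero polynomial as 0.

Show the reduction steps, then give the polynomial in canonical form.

trace(a^2) = trace(a) * trace(a) - trace(1)   [square of a] = x^2 - 2
trace(a^3) = trace(a) * trace(a^2) - trace(a)   [square of a] = x^3 - 3*x
reduce: trace(a b a) = trace(a) * trace(b a) - trace(b)   [square of a] = x*z - y
trace(a^3 b) = trace(a) * trace(a b a) - trace(a b)   [square of a] = x^2*z - x*y - z
reduce: trace(a b^-1 a^2) = trace(a^3) * trace(b) - trace(a^3 b)   [inverse elimination on b] = x^3*y - x^2*z - 2*x*y + z
reduce: trace(b a b a) = trace(a b) * trace(a b) - trace(1)   [split at a repeated a] = z^2 - 2
reduce: trace(b a b) = trace(b) * trace(a b) - trace(a)   [square of b] = y*z - x
trace(a^2 b a b) = trace(a) * trace(b a b a) - trace(b a b)   [square of a] = x*z^2 - y*z - x
trace(a b^-1 a^2 b) = trace(a^2 b a) * trace(b) - trace(a^2 b a b)   [inverse elimination on b] = x^2*y*z - x*y^2 - x*z^2 + x
trace(a b^-1 a^2 b^-1) = trace(a b^-1 a^2) * trace(b) - trace(a b^-1 a^2 b)   [inverse elimination on b] = x^3*y^2 - 2*x^2*y*z - x*y^2 + x*z^2 + y*z - x
reduce: trace(a^2 b^-2 a b^-1) = trace(a b^-1 a^2 b^-1) * trace(b) - trace(a b^-1 a^2)   [inverse elimination on b] = x^3*y^3 - 2*x^2*y^2*z - x^3*y - x*y^3 + x*y*z^2 + x^2*z + y^2*z + x*y - z
trace(a^2 b^-2 a) = trace(b^-1 a^3) * trace(b) - trace(b^-1 a^3 b)   [inverse elimination on b] = x^3*y^2 - x^2*y*z - x^3 - 2*x*y^2 + y*z + 3*x
so trace(a^2 b^-2 a b^-2) = trace(a^2 b^-2 a b^-1) * trace(b) - trace(a^2 b^-2 a)   [inverse elimination on b] = x^3*y^4 - 2*x^2*y^3*z - 2*x^3*y^2 - x*y^4 + x*y^2*z^2 + 2*x^2*y*z + y^3*z + x^3 + 3*x*y^2 - 2*y*z - 3*x
so trace(b^-1 a^2 b^-2 a b^-2) = trace(a^2 b^-2 a b^-2) * trace(b) - trace(a^2 b^-2 a b^-1)   [inverse elimination on b] = x^3*y^5 - 2*x^2*y^4*z - 3*x^3*y^3 - x*y^5 + x*y^3*z^2 + 4*x^2*y^2*z + y^4*z + 2*x^3*y + 4*x*y^3 - x*y*z^2 - x^2*z - 3*y^2*z - 4*x*y + z

x^3*y^5 - 2*x^2*y^4*z - 3*x^3*y^3 - x*y^5 + x*y^3*z^2 + 4*x^2*y^2*z + y^4*z + 2*x^3*y + 4*x*y^3 - x*y*z^2 - x^2*z - 3*y^2*z - 4*x*y + z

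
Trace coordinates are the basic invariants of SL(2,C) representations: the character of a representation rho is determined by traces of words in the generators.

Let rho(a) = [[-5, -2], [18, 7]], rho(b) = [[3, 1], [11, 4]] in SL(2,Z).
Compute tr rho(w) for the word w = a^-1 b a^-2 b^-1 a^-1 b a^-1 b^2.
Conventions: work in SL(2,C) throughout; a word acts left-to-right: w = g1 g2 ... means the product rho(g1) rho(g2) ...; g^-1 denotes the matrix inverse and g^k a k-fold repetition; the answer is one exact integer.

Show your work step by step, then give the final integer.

-1366

rho(a^-1) = [[7, 2], [-18, -5]]
... * rho(b) = [[3, 1], [11, 4]]  ->  [[43, 15], [-109, -38]]
... * rho(a^-1) = [[7, 2], [-18, -5]]  ->  [[31, 11], [-79, -28]]
... * rho(a^-1) = [[7, 2], [-18, -5]]  ->  [[19, 7], [-49, -18]]
... * rho(b^-1) = [[4, -1], [-11, 3]]  ->  [[-1, 2], [2, -5]]
... * rho(a^-1) = [[7, 2], [-18, -5]]  ->  [[-43, -12], [104, 29]]
... * rho(b) = [[3, 1], [11, 4]]  ->  [[-261, -91], [631, 220]]
... * rho(a^-1) = [[7, 2], [-18, -5]]  ->  [[-189, -67], [457, 162]]
... * rho(b) = [[3, 1], [11, 4]]  ->  [[-1304, -457], [3153, 1105]]
... * rho(b) = [[3, 1], [11, 4]]  ->  [[-8939, -3132], [21614, 7573]]
tr = -8939 + 7573 = -1366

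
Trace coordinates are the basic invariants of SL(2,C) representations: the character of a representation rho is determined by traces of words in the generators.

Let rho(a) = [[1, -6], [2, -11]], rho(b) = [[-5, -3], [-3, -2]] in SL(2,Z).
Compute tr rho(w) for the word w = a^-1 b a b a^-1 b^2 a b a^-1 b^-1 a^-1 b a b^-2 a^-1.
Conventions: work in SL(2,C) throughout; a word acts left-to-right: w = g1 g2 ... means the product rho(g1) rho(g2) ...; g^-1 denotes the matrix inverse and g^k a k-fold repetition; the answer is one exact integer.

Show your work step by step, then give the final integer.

16897667340194

rho(a^-1) = [[-11, 6], [-2, 1]]
... * rho(b) = [[-5, -3], [-3, -2]]  ->  [[37, 21], [7, 4]]
... * rho(a) = [[1, -6], [2, -11]]  ->  [[79, -453], [15, -86]]
... * rho(b) = [[-5, -3], [-3, -2]]  ->  [[964, 669], [183, 127]]
... * rho(a^-1) = [[-11, 6], [-2, 1]]  ->  [[-11942, 6453], [-2267, 1225]]
... * rho(b) = [[-5, -3], [-3, -2]]  ->  [[40351, 22920], [7660, 4351]]
... * rho(b) = [[-5, -3], [-3, -2]]  ->  [[-270515, -166893], [-51353, -31682]]
... * rho(a) = [[1, -6], [2, -11]]  ->  [[-604301, 3458913], [-114717, 656620]]
... * rho(b) = [[-5, -3], [-3, -2]]  ->  [[-7355234, -5104923], [-1396275, -969089]]
... * rho(a^-1) = [[-11, 6], [-2, 1]]  ->  [[91117420, -49236327], [17297203, -9346739]]
... * rho(b^-1) = [[-2, 3], [3, -5]]  ->  [[-329943821, 519533895], [-62634623, 98625304]]
... * rho(a^-1) = [[-11, 6], [-2, 1]]  ->  [[2590314241, -1460129031], [491730245, -277182434]]
... * rho(b) = [[-5, -3], [-3, -2]]  ->  [[-8571184112, -4850684661], [-1627103923, -920825867]]
... * rho(a) = [[1, -6], [2, -11]]  ->  [[-18272553434, 104784635943], [-3468755657, 19891708075]]
... * rho(b^-1) = [[-2, 3], [3, -5]]  ->  [[350899014697, -578740840017], [66612635539, -109864807346]]
... * rho(b^-1) = [[-2, 3], [3, -5]]  ->  [[-2438020549445, 3946401244176], [-462819693116, 749161943347]]
... * rho(a^-1) = [[-11, 6], [-2, 1]]  ->  [[18925423555543, -10681722052494], [3592692737582, -2027756215349]]
tr = 18925423555543 + -2027756215349 = 16897667340194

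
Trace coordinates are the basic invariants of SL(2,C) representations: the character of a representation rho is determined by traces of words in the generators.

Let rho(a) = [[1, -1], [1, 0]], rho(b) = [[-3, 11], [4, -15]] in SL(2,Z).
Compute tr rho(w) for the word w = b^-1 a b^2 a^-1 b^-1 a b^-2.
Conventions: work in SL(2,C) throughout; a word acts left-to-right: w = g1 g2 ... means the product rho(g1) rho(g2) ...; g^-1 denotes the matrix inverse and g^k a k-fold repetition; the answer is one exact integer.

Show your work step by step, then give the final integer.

52182251

rho(b^-1) = [[-15, -11], [-4, -3]]
... * rho(a) = [[1, -1], [1, 0]]  ->  [[-26, 15], [-7, 4]]
... * rho(b) = [[-3, 11], [4, -15]]  ->  [[138, -511], [37, -137]]
... * rho(b) = [[-3, 11], [4, -15]]  ->  [[-2458, 9183], [-659, 2462]]
... * rho(a^-1) = [[0, 1], [-1, 1]]  ->  [[-9183, 6725], [-2462, 1803]]
... * rho(b^-1) = [[-15, -11], [-4, -3]]  ->  [[110845, 80838], [29718, 21673]]
... * rho(a) = [[1, -1], [1, 0]]  ->  [[191683, -110845], [51391, -29718]]
... * rho(b^-1) = [[-15, -11], [-4, -3]]  ->  [[-2431865, -1775978], [-651993, -476147]]
... * rho(b^-1) = [[-15, -11], [-4, -3]]  ->  [[43581887, 32078449], [11684483, 8600364]]
tr = 43581887 + 8600364 = 52182251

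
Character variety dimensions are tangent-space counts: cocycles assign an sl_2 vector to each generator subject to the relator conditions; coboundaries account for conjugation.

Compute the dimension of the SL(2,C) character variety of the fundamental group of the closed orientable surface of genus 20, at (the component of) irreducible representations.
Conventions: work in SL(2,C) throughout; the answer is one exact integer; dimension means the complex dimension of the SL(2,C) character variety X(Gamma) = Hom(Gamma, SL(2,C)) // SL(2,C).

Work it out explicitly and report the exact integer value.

114

Gamma = pi_1(Sigma_20) = < a_1, b_1, ..., a_20, b_20 | prod [a_i, b_i] > has 2g = 40 generators and 1 relator.
Unconstrained cocycle data is one sl_2 vector per generator (120 dimensions), cut by the relator condition d_2(z) = 0.
At an irreducible rho, H^2 = coker(d_2) vanishes (Poincare duality: H^2 is dual to H^0 = invariants = 0), so d_2 is surjective onto sl_2 and dim Z^1 = 120 - 3 = 117.
As always at irreducible rho, dim B^1 = 3.
Hence dim X = 117 - 3 = 114.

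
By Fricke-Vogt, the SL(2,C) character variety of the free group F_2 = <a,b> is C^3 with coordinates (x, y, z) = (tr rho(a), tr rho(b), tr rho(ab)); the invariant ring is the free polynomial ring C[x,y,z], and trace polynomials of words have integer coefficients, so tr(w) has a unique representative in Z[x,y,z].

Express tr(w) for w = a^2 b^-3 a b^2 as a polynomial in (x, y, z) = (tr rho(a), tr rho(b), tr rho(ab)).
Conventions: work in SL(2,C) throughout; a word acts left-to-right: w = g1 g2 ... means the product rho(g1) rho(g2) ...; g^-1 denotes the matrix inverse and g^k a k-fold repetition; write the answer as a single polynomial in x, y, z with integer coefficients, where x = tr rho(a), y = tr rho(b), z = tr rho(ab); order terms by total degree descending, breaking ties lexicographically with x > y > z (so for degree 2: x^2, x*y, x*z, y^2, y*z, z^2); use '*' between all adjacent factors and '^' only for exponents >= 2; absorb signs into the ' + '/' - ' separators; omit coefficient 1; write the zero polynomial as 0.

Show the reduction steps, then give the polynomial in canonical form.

tr(b a^2) = tr(a)*tr(b a) - tr(b) = x*z - y
tr(a^3 b) = tr(a)*tr(b a^2) - tr(b a) = x^2*z - x*y - z
tr(a^2) = tr(a)*tr(a) - tr(1) = x^2 - 2
tr(a^3) = tr(a)*tr(a^2) - tr(a) = x^3 - 3*x
tr(a b^2 a^2) = tr(b)*tr(a^3 b) - tr(a^3) = x^2*y*z - x^3 - x*y^2 - y*z + 3*x
tr(b a b a) = tr(a b)*tr(a b) - tr(1) = z^2 - 2
tr(b a b) = tr(b)*tr(a b) - tr(a) = y*z - x
tr(a^2 b a b) = tr(a)*tr(b a b a) - tr(b a b) = x*z^2 - y*z - x
tr(a b^2 a^2 b) = tr(b)*tr(a^2 b a b) - tr(a^2 b a) = x*y*z^2 - x^2*z - y^2*z + z
tr(a b^2 a^2 b^-1) = tr(a b^2 a^2)*tr(b) - tr(a b^2 a^2 b) = x^2*y^2*z - x^3*y - x*y^3 - x*y*z^2 + x^2*z + 3*x*y - z
tr(b^-2 a b^2 a^2) = tr(a b^2 a^2 b^-1)*tr(b) - tr(a b^2 a^2) = x^2*y^3*z - x^3*y^2 - x*y^4 - x*y^2*z^2 + x^3 + 4*x*y^2 - 3*x
tr(a^2 b^-3 a b^2) = tr(b^-2 a b^2 a^2)*tr(b) - tr(b^-2 a b^2 a^2 b) = x^2*y^4*z - x^3*y^3 - x*y^5 - x*y^3*z^2 - x^2*y^2*z + 2*x^3*y + 5*x*y^3 + x*y*z^2 - x^2*z - 6*x*y + z

x^2*y^4*z - x^3*y^3 - x*y^5 - x*y^3*z^2 - x^2*y^2*z + 2*x^3*y + 5*x*y^3 + x*y*z^2 - x^2*z - 6*x*y + z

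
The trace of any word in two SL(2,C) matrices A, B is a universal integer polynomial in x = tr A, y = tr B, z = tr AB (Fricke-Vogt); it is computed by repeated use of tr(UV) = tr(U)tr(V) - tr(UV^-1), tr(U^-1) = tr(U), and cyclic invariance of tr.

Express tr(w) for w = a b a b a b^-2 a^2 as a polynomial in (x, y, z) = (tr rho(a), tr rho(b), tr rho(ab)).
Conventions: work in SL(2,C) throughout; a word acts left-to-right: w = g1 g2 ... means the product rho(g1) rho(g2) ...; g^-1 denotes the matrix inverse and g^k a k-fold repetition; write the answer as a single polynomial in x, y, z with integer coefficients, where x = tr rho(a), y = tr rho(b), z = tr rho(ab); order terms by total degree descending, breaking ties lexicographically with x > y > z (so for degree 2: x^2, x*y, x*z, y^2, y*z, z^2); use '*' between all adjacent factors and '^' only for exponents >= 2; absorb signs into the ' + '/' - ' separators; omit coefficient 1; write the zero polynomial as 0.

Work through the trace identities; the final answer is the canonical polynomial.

so trace(b a b a) = trace(a b) * trace(a b) - trace(1)   [split at repeated a] = z^2 - 2
reduce: trace(b a b) = trace(b) * trace(a b) - trace(a) = y*z - x
trace(b a b a^2) = trace(a) * trace(b a b a) - trace(b a b) = x*z^2 - y*z - x
trace(b a b a^3) = trace(a) * trace(b a b a^2) - trace(b a b a) = x^2*z^2 - x*y*z - x^2 - z^2 + 2
trace(a^3 b a b a) = trace(a) * trace(b a b a^3) - trace(b a b a^2) = x^3*z^2 - x^2*y*z - x^3 - 2*x*z^2 + y*z + 3*x
trace(b a b a b a) = trace(b a b a) * trace(b a) - trace(a b)   [split at repeated b] = z^3 - 3*z
trace(a b a) = trace(a) * trace(b a) - trace(b) = x*z - y
trace(b a b a b) = trace(b) * trace(a b a b) - trace(a b a) = y*z^2 - x*z - y
so trace(b a b a b a^2) = trace(a) * trace(b a b a b a) - trace(b a b a b) = x*z^3 - y*z^2 - 2*x*z + y
trace(a^3 b a b a b) = trace(a) * trace(b a b a b a^2) - trace(b a b a b a) = x^2*z^3 - x*y*z^2 - 2*x^2*z - z^3 + x*y + 3*z
trace(b^-1 a^3 b a b a) = trace(a^3 b a b a) * trace(b) - trace(a^3 b a b a b) = x^3*y*z^2 - x^2*y^2*z - x^2*z^3 - x^3*y - x*y*z^2 + 2*x^2*z + y^2*z + z^3 + 2*x*y - 3*z
so trace(a b a b a b^-2 a^2) = trace(b^-1 a^3 b a b a) * trace(b) - trace(b^-1 a^3 b a b a b) = x^3*y^2*z^2 - x^2*y^3*z - x^2*y*z^3 - x^3*y^2 - x^3*z^2 - x*y^2*z^2 + 3*x^2*y*z + y^3*z + y*z^3 + x^3 + 2*x*y^2 + 2*x*z^2 - 4*y*z - 3*x

x^3*y^2*z^2 - x^2*y^3*z - x^2*y*z^3 - x^3*y^2 - x^3*z^2 - x*y^2*z^2 + 3*x^2*y*z + y^3*z + y*z^3 + x^3 + 2*x*y^2 + 2*x*z^2 - 4*y*z - 3*x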